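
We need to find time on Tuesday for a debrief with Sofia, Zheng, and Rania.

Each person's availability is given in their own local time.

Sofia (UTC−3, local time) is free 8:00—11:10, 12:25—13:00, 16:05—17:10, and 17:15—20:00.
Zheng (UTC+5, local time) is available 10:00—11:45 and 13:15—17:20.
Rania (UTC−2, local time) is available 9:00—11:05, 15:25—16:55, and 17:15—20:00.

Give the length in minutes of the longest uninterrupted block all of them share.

Sofia → UTC: 11:00–14:10, 15:25–16:00, 19:05–20:10, 20:15–23:00.
Zheng → UTC: 05:00–06:45, 08:15–12:20.
Rania → UTC: 11:00–13:05, 17:25–18:55, 19:15–22:00.
Sofia ∩ Zheng: 11:00–12:20.
Sofia ∩ Zheng ∩ Rania: 11:00–12:20.
Single common window of 80 minutes.

80 minutes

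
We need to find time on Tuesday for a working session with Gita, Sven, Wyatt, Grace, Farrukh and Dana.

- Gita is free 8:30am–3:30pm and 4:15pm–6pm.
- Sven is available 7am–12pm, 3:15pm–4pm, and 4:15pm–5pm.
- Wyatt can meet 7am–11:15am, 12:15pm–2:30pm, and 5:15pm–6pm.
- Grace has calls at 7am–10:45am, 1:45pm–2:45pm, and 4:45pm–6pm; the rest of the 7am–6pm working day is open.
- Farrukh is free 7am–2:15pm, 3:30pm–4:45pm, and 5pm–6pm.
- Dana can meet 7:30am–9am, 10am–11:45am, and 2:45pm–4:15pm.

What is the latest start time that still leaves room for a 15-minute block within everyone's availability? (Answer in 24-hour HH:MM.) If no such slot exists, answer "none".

Grace free within 07:00–18:00: 10:45–13:45, 14:45–16:45.
Gita ∩ Sven: 08:30–12:00, 15:15–15:30, 16:15–17:00.
Gita ∩ Sven ∩ Wyatt: 08:30–11:15.
Gita ∩ Sven ∩ Wyatt ∩ Grace: 10:45–11:15.
Gita ∩ Sven ∩ Wyatt ∩ Grace ∩ Farrukh: 10:45–11:15.
Gita ∩ Sven ∩ Wyatt ∩ Grace ∩ Farrukh ∩ Dana: 10:45–11:15.
Windows ≥ 15 min: 10:45–11:15.
Latest start in the last window 10:45–11:15 is 11:15 − 15 min = 11:00.

11:00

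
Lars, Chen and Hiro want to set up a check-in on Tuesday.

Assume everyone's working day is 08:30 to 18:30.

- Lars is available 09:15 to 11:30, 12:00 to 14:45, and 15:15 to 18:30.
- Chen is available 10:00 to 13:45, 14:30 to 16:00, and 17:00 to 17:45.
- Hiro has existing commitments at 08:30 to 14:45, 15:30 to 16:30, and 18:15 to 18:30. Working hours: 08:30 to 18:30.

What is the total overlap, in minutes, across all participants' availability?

Hiro free within 08:30–18:30: 14:45–15:30, 16:30–18:15.
Lars ∩ Chen: 10:00–11:30, 12:00–13:45, 14:30–14:45, 15:15–16:00, 17:00–17:45.
Lars ∩ Chen ∩ Hiro: 15:15–15:30, 17:00–17:45.
Total common minutes: 15 + 45 = 60.

60 minutes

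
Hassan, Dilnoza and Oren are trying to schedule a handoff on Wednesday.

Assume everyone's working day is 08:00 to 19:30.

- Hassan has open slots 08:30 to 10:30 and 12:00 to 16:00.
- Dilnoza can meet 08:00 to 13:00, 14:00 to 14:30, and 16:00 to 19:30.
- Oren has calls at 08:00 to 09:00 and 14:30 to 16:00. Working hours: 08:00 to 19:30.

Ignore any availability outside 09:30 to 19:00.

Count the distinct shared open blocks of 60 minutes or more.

2

Oren free within 08:00–19:30: 09:00–14:30, 16:00–19:30.
Hassan ∩ Dilnoza: 08:30–10:30, 12:00–13:00, 14:00–14:30.
Hassan ∩ Dilnoza ∩ Oren: 09:00–10:30, 12:00–13:00, 14:00–14:30.
Restricted to 09:30–19:00: 09:30–10:30, 12:00–13:00, 14:00–14:30.
Windows ≥ 60 min: 09:30–10:30, 12:00–13:00.
That's 2 windows.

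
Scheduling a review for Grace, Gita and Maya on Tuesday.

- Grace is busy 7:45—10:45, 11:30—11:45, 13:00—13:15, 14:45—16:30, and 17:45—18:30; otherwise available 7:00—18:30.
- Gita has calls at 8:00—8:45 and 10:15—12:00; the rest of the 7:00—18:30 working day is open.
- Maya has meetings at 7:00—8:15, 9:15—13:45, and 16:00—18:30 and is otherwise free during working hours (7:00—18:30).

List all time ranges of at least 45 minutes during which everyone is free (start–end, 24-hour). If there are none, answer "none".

13:45–14:45

Grace free within 07:00–18:30: 07:00–07:45, 10:45–11:30, 11:45–13:00, 13:15–14:45, 16:30–17:45.
Gita free within 07:00–18:30: 07:00–08:00, 08:45–10:15, 12:00–18:30.
Maya free within 07:00–18:30: 08:15–09:15, 13:45–16:00.
Grace ∩ Gita: 07:00–07:45, 12:00–13:00, 13:15–14:45, 16:30–17:45.
Grace ∩ Gita ∩ Maya: 13:45–14:45.
Windows ≥ 45 min: 13:45–14:45.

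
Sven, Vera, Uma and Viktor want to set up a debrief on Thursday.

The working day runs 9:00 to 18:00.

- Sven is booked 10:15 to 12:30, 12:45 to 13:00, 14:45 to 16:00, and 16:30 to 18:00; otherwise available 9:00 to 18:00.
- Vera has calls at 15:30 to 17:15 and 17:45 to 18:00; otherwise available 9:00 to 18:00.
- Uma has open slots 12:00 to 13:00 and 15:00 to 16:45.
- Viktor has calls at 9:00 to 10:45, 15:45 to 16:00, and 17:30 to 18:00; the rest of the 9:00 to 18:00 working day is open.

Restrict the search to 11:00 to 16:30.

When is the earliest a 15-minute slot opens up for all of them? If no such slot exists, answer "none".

12:30

Sven free within 09:00–18:00: 09:00–10:15, 12:30–12:45, 13:00–14:45, 16:00–16:30.
Vera free within 09:00–18:00: 09:00–15:30, 17:15–17:45.
Viktor free within 09:00–18:00: 10:45–15:45, 16:00–17:30.
Sven ∩ Vera: 09:00–10:15, 12:30–12:45, 13:00–14:45.
Sven ∩ Vera ∩ Uma: 12:30–12:45.
Sven ∩ Vera ∩ Uma ∩ Viktor: 12:30–12:45.
Restricted to 11:00–16:30: 12:30–12:45.
Windows ≥ 15 min: 12:30–12:45.
Earliest such window starts at 12:30.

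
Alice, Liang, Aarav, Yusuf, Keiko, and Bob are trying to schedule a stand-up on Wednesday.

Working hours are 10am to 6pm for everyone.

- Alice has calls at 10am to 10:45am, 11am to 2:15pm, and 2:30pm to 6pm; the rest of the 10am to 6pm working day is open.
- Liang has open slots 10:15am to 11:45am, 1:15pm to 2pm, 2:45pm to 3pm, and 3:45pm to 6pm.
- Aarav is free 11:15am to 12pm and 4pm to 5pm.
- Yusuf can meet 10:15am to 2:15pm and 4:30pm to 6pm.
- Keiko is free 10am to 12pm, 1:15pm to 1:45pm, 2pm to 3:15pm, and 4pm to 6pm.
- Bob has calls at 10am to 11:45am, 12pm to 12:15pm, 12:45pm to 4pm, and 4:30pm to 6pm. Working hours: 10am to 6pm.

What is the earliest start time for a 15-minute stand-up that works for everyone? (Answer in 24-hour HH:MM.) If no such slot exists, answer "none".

Alice free within 10:00–18:00: 10:45–11:00, 14:15–14:30.
Bob free within 10:00–18:00: 11:45–12:00, 12:15–12:45, 16:00–16:30.
Alice ∩ Liang: 10:45–11:00.
Alice ∩ Liang ∩ Aarav: (none).
Alice ∩ Liang ∩ Aarav ∩ Yusuf: (none).
Alice ∩ Liang ∩ Aarav ∩ Yusuf ∩ Keiko: (none).
Alice ∩ Liang ∩ Aarav ∩ Yusuf ∩ Keiko ∩ Bob: (none).
Windows ≥ 15 min: (none).

none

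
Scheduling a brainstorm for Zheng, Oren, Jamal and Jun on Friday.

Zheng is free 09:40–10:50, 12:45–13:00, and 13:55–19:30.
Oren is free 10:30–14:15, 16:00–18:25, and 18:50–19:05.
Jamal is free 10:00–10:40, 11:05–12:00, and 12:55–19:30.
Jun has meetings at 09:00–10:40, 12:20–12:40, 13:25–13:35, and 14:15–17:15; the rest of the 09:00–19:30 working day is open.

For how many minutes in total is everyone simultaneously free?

Jun free within 09:00–19:30: 10:40–12:20, 12:40–13:25, 13:35–14:15, 17:15–19:30.
Zheng ∩ Oren: 10:30–10:50, 12:45–13:00, 13:55–14:15, 16:00–18:25, 18:50–19:05.
Zheng ∩ Oren ∩ Jamal: 10:30–10:40, 12:55–13:00, 13:55–14:15, 16:00–18:25, 18:50–19:05.
Zheng ∩ Oren ∩ Jamal ∩ Jun: 12:55–13:00, 13:55–14:15, 17:15–18:25, 18:50–19:05.
Total common minutes: 5 + 20 + 70 + 15 = 110.

110 minutes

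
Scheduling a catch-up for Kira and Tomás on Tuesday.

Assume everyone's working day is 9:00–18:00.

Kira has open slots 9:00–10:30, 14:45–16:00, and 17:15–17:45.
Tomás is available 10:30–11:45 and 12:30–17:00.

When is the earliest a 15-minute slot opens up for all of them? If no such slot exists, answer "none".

Kira ∩ Tomás: 14:45–16:00.
Windows ≥ 15 min: 14:45–16:00.
Earliest such window starts at 14:45.

14:45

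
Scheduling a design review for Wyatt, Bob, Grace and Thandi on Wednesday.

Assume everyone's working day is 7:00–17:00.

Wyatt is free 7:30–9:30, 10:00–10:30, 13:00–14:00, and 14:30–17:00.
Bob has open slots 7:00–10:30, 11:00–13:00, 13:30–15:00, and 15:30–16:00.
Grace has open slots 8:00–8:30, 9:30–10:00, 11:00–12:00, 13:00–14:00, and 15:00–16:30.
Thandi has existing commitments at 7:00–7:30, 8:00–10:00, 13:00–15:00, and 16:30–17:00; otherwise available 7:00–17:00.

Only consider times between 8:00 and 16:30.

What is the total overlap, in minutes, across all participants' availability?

Thandi free within 07:00–17:00: 07:30–08:00, 10:00–13:00, 15:00–16:30.
Wyatt ∩ Bob: 07:30–09:30, 10:00–10:30, 13:30–14:00, 14:30–15:00, 15:30–16:00.
Wyatt ∩ Bob ∩ Grace: 08:00–08:30, 13:30–14:00, 15:30–16:00.
Wyatt ∩ Bob ∩ Grace ∩ Thandi: 15:30–16:00.
Restricted to 08:00–16:30: 15:30–16:00.
Total common minutes: 30.

30 minutes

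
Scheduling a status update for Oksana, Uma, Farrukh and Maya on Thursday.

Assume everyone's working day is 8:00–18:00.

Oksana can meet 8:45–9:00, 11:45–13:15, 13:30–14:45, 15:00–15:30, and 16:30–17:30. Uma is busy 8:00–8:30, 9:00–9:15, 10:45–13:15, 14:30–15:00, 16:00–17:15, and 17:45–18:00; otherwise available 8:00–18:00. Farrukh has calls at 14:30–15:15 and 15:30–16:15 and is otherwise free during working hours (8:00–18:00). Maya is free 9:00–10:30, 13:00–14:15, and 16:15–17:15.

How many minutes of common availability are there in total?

Uma free within 08:00–18:00: 08:30–09:00, 09:15–10:45, 13:15–14:30, 15:00–16:00, 17:15–17:45.
Farrukh free within 08:00–18:00: 08:00–14:30, 15:15–15:30, 16:15–18:00.
Oksana ∩ Uma: 08:45–09:00, 13:30–14:30, 15:00–15:30, 17:15–17:30.
Oksana ∩ Uma ∩ Farrukh: 08:45–09:00, 13:30–14:30, 15:15–15:30, 17:15–17:30.
Oksana ∩ Uma ∩ Farrukh ∩ Maya: 13:30–14:15.
Total common minutes: 45.

45 minutes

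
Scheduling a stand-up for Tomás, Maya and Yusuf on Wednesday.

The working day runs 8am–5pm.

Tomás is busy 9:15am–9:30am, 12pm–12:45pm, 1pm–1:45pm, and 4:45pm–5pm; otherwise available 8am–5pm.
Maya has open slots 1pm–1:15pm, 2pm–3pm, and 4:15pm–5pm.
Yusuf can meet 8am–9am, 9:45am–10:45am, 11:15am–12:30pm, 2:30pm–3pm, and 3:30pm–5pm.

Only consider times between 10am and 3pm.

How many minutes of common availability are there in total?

30 minutes

Tomás free within 08:00–17:00: 08:00–09:15, 09:30–12:00, 12:45–13:00, 13:45–16:45.
Tomás ∩ Maya: 14:00–15:00, 16:15–16:45.
Tomás ∩ Maya ∩ Yusuf: 14:30–15:00, 16:15–16:45.
Restricted to 10:00–15:00: 14:30–15:00.
Total common minutes: 30.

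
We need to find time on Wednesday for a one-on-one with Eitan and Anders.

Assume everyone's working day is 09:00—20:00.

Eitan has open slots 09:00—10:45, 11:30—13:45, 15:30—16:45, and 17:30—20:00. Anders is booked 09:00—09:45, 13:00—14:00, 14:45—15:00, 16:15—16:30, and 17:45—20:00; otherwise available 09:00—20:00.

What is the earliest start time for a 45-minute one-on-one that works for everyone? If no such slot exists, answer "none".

09:45

Anders free within 09:00–20:00: 09:45–13:00, 14:00–14:45, 15:00–16:15, 16:30–17:45.
Eitan ∩ Anders: 09:45–10:45, 11:30–13:00, 15:30–16:15, 16:30–16:45, 17:30–17:45.
Windows ≥ 45 min: 09:45–10:45, 11:30–13:00, 15:30–16:15.
Earliest such window starts at 09:45.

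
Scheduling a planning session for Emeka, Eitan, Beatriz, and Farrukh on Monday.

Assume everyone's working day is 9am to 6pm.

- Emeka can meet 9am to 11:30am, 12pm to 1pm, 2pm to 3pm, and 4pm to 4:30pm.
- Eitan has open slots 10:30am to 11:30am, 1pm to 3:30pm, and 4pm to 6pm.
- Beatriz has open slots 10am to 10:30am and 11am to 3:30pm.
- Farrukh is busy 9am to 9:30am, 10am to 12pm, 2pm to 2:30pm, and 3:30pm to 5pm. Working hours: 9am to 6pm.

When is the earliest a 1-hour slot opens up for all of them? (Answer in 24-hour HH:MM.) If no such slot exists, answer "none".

Farrukh free within 09:00–18:00: 09:30–10:00, 12:00–14:00, 14:30–15:30, 17:00–18:00.
Emeka ∩ Eitan: 10:30–11:30, 14:00–15:00, 16:00–16:30.
Emeka ∩ Eitan ∩ Beatriz: 11:00–11:30, 14:00–15:00.
Emeka ∩ Eitan ∩ Beatriz ∩ Farrukh: 14:30–15:00.
Windows ≥ 60 min: (none).

none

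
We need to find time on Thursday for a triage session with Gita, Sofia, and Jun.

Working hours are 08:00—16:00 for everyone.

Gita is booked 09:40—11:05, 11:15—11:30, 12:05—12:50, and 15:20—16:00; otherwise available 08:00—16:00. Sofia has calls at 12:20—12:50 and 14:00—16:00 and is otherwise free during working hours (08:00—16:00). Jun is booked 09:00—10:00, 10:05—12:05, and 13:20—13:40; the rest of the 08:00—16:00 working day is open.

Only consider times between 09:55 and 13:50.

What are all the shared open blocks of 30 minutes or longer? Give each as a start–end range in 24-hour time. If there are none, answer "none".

12:50–13:20

Gita free within 08:00–16:00: 08:00–09:40, 11:05–11:15, 11:30–12:05, 12:50–15:20.
Sofia free within 08:00–16:00: 08:00–12:20, 12:50–14:00.
Jun free within 08:00–16:00: 08:00–09:00, 10:00–10:05, 12:05–13:20, 13:40–16:00.
Gita ∩ Sofia: 08:00–09:40, 11:05–11:15, 11:30–12:05, 12:50–14:00.
Gita ∩ Sofia ∩ Jun: 08:00–09:00, 12:50–13:20, 13:40–14:00.
Restricted to 09:55–13:50: 12:50–13:20, 13:40–13:50.
Windows ≥ 30 min: 12:50–13:20.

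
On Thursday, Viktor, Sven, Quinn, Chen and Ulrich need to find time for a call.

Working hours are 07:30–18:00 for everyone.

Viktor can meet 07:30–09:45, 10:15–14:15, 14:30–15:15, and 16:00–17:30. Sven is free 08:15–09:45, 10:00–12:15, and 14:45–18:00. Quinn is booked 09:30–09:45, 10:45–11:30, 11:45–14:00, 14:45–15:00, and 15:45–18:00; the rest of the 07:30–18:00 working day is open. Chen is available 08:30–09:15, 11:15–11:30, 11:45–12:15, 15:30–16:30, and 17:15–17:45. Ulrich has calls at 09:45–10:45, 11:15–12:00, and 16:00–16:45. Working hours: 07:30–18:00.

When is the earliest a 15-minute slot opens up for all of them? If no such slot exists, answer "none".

08:30

Quinn free within 07:30–18:00: 07:30–09:30, 09:45–10:45, 11:30–11:45, 14:00–14:45, 15:00–15:45.
Ulrich free within 07:30–18:00: 07:30–09:45, 10:45–11:15, 12:00–16:00, 16:45–18:00.
Viktor ∩ Sven: 08:15–09:45, 10:15–12:15, 14:45–15:15, 16:00–17:30.
Viktor ∩ Sven ∩ Quinn: 08:15–09:30, 10:15–10:45, 11:30–11:45, 15:00–15:15.
Viktor ∩ Sven ∩ Quinn ∩ Chen: 08:30–09:15.
Viktor ∩ Sven ∩ Quinn ∩ Chen ∩ Ulrich: 08:30–09:15.
Windows ≥ 15 min: 08:30–09:15.
Earliest such window starts at 08:30.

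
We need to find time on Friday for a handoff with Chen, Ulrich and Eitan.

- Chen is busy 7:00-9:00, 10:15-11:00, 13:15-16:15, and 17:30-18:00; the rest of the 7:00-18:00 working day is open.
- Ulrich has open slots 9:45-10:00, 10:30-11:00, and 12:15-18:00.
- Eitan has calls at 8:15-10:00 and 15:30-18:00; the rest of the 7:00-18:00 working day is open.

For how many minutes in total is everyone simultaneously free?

Chen free within 07:00–18:00: 09:00–10:15, 11:00–13:15, 16:15–17:30.
Eitan free within 07:00–18:00: 07:00–08:15, 10:00–15:30.
Chen ∩ Ulrich: 09:45–10:00, 12:15–13:15, 16:15–17:30.
Chen ∩ Ulrich ∩ Eitan: 12:15–13:15.
Total common minutes: 60.

60 minutes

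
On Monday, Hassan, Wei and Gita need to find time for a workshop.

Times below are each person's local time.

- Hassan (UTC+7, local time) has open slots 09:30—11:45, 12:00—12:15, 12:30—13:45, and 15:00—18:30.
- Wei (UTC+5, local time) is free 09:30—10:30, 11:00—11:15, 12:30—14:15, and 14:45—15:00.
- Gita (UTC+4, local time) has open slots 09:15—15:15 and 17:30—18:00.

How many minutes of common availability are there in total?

Hassan → UTC: 02:30–04:45, 05:00–05:15, 05:30–06:45, 08:00–11:30.
Wei → UTC: 04:30–05:30, 06:00–06:15, 07:30–09:15, 09:45–10:00.
Gita → UTC: 05:15–11:15, 13:30–14:00.
Hassan ∩ Wei: 04:30–04:45, 05:00–05:15, 06:00–06:15, 08:00–09:15, 09:45–10:00.
Hassan ∩ Wei ∩ Gita: 06:00–06:15, 08:00–09:15, 09:45–10:00.
Total common minutes: 15 + 75 + 15 = 105.

105 minutes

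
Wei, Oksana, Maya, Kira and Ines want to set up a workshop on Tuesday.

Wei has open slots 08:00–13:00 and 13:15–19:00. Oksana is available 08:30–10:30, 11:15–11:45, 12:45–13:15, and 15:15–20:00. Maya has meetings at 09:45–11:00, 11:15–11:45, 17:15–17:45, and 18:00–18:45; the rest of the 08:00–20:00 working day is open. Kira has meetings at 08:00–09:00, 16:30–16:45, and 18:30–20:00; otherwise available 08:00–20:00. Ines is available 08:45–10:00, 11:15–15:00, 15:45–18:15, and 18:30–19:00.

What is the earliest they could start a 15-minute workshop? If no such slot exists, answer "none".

09:00

Maya free within 08:00–20:00: 08:00–09:45, 11:00–11:15, 11:45–17:15, 17:45–18:00, 18:45–20:00.
Kira free within 08:00–20:00: 09:00–16:30, 16:45–18:30.
Wei ∩ Oksana: 08:30–10:30, 11:15–11:45, 12:45–13:00, 15:15–19:00.
Wei ∩ Oksana ∩ Maya: 08:30–09:45, 12:45–13:00, 15:15–17:15, 17:45–18:00, 18:45–19:00.
Wei ∩ Oksana ∩ Maya ∩ Kira: 09:00–09:45, 12:45–13:00, 15:15–16:30, 16:45–17:15, 17:45–18:00.
Wei ∩ Oksana ∩ Maya ∩ Kira ∩ Ines: 09:00–09:45, 12:45–13:00, 15:45–16:30, 16:45–17:15, 17:45–18:00.
Windows ≥ 15 min: 09:00–09:45, 12:45–13:00, 15:45–16:30, 16:45–17:15, 17:45–18:00.
Earliest such window starts at 09:00.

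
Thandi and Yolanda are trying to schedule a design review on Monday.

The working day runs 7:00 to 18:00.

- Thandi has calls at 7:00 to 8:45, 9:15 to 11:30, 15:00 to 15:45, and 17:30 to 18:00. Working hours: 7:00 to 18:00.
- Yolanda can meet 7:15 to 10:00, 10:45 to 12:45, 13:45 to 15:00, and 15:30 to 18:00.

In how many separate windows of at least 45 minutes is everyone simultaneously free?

Thandi free within 07:00–18:00: 08:45–09:15, 11:30–15:00, 15:45–17:30.
Thandi ∩ Yolanda: 08:45–09:15, 11:30–12:45, 13:45–15:00, 15:45–17:30.
Windows ≥ 45 min: 11:30–12:45, 13:45–15:00, 15:45–17:30.
That's 3 windows.

3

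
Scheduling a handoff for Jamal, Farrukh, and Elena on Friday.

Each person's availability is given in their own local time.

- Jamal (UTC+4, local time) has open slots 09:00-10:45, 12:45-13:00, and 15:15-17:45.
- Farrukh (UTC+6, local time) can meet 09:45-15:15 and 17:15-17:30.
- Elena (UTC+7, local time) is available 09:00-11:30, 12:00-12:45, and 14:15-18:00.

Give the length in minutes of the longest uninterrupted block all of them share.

Jamal → UTC: 05:00–06:45, 08:45–09:00, 11:15–13:45.
Farrukh → UTC: 03:45–09:15, 11:15–11:30.
Elena → UTC: 02:00–04:30, 05:00–05:45, 07:15–11:00.
Jamal ∩ Farrukh: 05:00–06:45, 08:45–09:00, 11:15–11:30.
Jamal ∩ Farrukh ∩ Elena: 05:00–05:45, 08:45–09:00.
Common window lengths: 45, 15 min; longest is 45.

45 minutes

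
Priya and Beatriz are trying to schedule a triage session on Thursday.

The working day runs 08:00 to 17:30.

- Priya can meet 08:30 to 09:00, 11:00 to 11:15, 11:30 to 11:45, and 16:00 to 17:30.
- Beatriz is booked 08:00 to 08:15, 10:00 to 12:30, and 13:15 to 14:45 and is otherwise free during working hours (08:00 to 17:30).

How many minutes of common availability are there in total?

120 minutes

Beatriz free within 08:00–17:30: 08:15–10:00, 12:30–13:15, 14:45–17:30.
Priya ∩ Beatriz: 08:30–09:00, 16:00–17:30.
Total common minutes: 30 + 90 = 120.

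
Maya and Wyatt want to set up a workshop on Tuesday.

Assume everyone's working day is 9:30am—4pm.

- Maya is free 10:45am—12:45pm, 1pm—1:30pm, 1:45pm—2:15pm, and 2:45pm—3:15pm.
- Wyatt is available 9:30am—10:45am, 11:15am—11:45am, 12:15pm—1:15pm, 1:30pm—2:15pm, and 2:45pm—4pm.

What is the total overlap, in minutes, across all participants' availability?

Maya ∩ Wyatt: 11:15–11:45, 12:15–12:45, 13:00–13:15, 13:45–14:15, 14:45–15:15.
Total common minutes: 30 + 30 + 15 + 30 + 30 = 135.

135 minutes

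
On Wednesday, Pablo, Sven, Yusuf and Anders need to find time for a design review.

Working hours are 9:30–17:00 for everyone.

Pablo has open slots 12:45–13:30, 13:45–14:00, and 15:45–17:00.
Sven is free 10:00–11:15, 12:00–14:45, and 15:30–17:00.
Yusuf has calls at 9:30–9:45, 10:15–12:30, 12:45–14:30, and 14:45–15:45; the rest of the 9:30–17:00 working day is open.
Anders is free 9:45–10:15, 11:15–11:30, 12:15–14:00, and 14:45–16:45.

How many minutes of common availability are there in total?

Yusuf free within 09:30–17:00: 09:45–10:15, 12:30–12:45, 14:30–14:45, 15:45–17:00.
Pablo ∩ Sven: 12:45–13:30, 13:45–14:00, 15:45–17:00.
Pablo ∩ Sven ∩ Yusuf: 15:45–17:00.
Pablo ∩ Sven ∩ Yusuf ∩ Anders: 15:45–16:45.
Total common minutes: 60.

60 minutes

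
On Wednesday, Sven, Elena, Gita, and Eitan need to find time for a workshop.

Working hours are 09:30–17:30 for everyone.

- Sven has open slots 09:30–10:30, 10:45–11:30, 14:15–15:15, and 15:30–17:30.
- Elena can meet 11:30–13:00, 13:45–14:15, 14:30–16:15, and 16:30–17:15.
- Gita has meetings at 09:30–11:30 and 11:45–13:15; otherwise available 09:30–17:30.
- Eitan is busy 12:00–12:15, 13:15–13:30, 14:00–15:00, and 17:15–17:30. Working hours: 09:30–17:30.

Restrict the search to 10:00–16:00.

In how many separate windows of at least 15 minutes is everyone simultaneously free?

Gita free within 09:30–17:30: 11:30–11:45, 13:15–17:30.
Eitan free within 09:30–17:30: 09:30–12:00, 12:15–13:15, 13:30–14:00, 15:00–17:15.
Sven ∩ Elena: 14:30–15:15, 15:30–16:15, 16:30–17:15.
Sven ∩ Elena ∩ Gita: 14:30–15:15, 15:30–16:15, 16:30–17:15.
Sven ∩ Elena ∩ Gita ∩ Eitan: 15:00–15:15, 15:30–16:15, 16:30–17:15.
Restricted to 10:00–16:00: 15:00–15:15, 15:30–16:00.
Windows ≥ 15 min: 15:00–15:15, 15:30–16:00.
That's 2 windows.

2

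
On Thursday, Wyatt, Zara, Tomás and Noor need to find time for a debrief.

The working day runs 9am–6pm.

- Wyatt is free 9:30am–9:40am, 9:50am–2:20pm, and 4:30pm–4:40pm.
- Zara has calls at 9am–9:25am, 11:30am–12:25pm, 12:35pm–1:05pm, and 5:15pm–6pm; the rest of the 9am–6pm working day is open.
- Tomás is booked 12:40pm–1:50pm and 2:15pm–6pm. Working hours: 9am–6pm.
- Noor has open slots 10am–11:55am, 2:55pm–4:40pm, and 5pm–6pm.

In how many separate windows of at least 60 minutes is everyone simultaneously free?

Zara free within 09:00–18:00: 09:25–11:30, 12:25–12:35, 13:05–17:15.
Tomás free within 09:00–18:00: 09:00–12:40, 13:50–14:15.
Wyatt ∩ Zara: 09:30–09:40, 09:50–11:30, 12:25–12:35, 13:05–14:20, 16:30–16:40.
Wyatt ∩ Zara ∩ Tomás: 09:30–09:40, 09:50–11:30, 12:25–12:35, 13:50–14:15.
Wyatt ∩ Zara ∩ Tomás ∩ Noor: 10:00–11:30.
Windows ≥ 60 min: 10:00–11:30.
That's 1 window.

1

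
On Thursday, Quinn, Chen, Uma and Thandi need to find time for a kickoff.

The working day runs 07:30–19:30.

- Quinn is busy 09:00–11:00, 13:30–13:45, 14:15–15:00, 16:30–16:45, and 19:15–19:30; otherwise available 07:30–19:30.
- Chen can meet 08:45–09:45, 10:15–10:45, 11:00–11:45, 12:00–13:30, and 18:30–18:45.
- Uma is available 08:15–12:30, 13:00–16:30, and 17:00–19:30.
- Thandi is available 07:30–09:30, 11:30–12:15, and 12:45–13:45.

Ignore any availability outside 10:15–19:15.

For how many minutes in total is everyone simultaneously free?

60 minutes

Quinn free within 07:30–19:30: 07:30–09:00, 11:00–13:30, 13:45–14:15, 15:00–16:30, 16:45–19:15.
Quinn ∩ Chen: 08:45–09:00, 11:00–11:45, 12:00–13:30, 18:30–18:45.
Quinn ∩ Chen ∩ Uma: 08:45–09:00, 11:00–11:45, 12:00–12:30, 13:00–13:30, 18:30–18:45.
Quinn ∩ Chen ∩ Uma ∩ Thandi: 08:45–09:00, 11:30–11:45, 12:00–12:15, 13:00–13:30.
Restricted to 10:15–19:15: 11:30–11:45, 12:00–12:15, 13:00–13:30.
Total common minutes: 15 + 15 + 30 = 60.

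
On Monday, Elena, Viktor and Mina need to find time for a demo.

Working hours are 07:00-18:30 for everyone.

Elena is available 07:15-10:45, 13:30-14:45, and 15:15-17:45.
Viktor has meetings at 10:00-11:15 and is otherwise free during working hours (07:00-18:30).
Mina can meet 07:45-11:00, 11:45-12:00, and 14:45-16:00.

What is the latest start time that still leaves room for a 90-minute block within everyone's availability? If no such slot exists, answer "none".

08:30

Viktor free within 07:00–18:30: 07:00–10:00, 11:15–18:30.
Elena ∩ Viktor: 07:15–10:00, 13:30–14:45, 15:15–17:45.
Elena ∩ Viktor ∩ Mina: 07:45–10:00, 15:15–16:00.
Windows ≥ 90 min: 07:45–10:00.
Latest start in the last window 07:45–10:00 is 10:00 − 90 min = 08:30.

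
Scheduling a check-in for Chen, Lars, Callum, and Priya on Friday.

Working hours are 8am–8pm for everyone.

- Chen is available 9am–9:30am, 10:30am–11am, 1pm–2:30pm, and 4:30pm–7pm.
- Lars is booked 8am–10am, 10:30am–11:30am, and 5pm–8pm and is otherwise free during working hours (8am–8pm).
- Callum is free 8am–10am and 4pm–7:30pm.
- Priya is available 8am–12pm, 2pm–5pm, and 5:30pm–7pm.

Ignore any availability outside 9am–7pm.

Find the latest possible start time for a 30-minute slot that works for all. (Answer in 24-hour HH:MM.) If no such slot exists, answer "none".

16:30

Lars free within 08:00–20:00: 10:00–10:30, 11:30–17:00.
Chen ∩ Lars: 13:00–14:30, 16:30–17:00.
Chen ∩ Lars ∩ Callum: 16:30–17:00.
Chen ∩ Lars ∩ Callum ∩ Priya: 16:30–17:00.
Restricted to 09:00–19:00: 16:30–17:00.
Windows ≥ 30 min: 16:30–17:00.
Latest start in the last window 16:30–17:00 is 17:00 − 30 min = 16:30.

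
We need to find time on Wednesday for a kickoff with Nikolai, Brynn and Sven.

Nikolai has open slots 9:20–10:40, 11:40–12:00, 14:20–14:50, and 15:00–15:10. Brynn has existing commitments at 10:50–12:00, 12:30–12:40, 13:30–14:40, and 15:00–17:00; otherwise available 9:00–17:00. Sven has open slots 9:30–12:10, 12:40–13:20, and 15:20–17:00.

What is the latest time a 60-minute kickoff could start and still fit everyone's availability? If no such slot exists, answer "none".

Brynn free within 09:00–17:00: 09:00–10:50, 12:00–12:30, 12:40–13:30, 14:40–15:00.
Nikolai ∩ Brynn: 09:20–10:40, 14:40–14:50.
Nikolai ∩ Brynn ∩ Sven: 09:30–10:40.
Windows ≥ 60 min: 09:30–10:40.
Latest start in the last window 09:30–10:40 is 10:40 − 60 min = 09:40.

09:40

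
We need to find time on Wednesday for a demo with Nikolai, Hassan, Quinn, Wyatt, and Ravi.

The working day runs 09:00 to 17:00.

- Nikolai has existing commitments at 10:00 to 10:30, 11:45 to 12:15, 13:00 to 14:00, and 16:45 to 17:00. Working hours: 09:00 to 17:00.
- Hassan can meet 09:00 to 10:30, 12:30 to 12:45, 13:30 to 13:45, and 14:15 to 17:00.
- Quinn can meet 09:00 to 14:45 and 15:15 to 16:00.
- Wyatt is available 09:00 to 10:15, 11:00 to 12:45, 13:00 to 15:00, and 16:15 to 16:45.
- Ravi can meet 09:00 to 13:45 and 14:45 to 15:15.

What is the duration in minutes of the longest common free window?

Nikolai free within 09:00–17:00: 09:00–10:00, 10:30–11:45, 12:15–13:00, 14:00–16:45.
Nikolai ∩ Hassan: 09:00–10:00, 12:30–12:45, 14:15–16:45.
Nikolai ∩ Hassan ∩ Quinn: 09:00–10:00, 12:30–12:45, 14:15–14:45, 15:15–16:00.
Nikolai ∩ Hassan ∩ Quinn ∩ Wyatt: 09:00–10:00, 12:30–12:45, 14:15–14:45.
Nikolai ∩ Hassan ∩ Quinn ∩ Wyatt ∩ Ravi: 09:00–10:00, 12:30–12:45.
Common window lengths: 60, 15 min; longest is 60.

60 minutes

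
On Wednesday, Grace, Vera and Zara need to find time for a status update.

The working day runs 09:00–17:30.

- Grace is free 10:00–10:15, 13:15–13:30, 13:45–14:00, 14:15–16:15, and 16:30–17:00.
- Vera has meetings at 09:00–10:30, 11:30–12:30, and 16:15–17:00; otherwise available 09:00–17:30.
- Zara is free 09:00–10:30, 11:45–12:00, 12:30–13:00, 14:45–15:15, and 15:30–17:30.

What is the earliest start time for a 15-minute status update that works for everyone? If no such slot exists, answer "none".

14:45

Vera free within 09:00–17:30: 10:30–11:30, 12:30–16:15, 17:00–17:30.
Grace ∩ Vera: 13:15–13:30, 13:45–14:00, 14:15–16:15.
Grace ∩ Vera ∩ Zara: 14:45–15:15, 15:30–16:15.
Windows ≥ 15 min: 14:45–15:15, 15:30–16:15.
Earliest such window starts at 14:45.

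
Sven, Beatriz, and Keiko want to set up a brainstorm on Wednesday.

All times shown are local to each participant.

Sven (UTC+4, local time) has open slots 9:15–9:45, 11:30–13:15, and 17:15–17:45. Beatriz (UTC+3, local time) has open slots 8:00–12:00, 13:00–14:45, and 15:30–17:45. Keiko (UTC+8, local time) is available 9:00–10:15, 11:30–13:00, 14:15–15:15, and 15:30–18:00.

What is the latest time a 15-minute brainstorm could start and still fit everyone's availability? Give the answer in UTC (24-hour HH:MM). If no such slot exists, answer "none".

Sven → UTC: 05:15–05:45, 07:30–09:15, 13:15–13:45.
Beatriz → UTC: 05:00–09:00, 10:00–11:45, 12:30–14:45.
Keiko → UTC: 01:00–02:15, 03:30–05:00, 06:15–07:15, 07:30–10:00.
Sven ∩ Beatriz: 05:15–05:45, 07:30–09:00, 13:15–13:45.
Sven ∩ Beatriz ∩ Keiko: 07:30–09:00.
Windows ≥ 15 min: 07:30–09:00.
Latest start in the last window 07:30–09:00 is 09:00 − 15 min = 08:45.

08:45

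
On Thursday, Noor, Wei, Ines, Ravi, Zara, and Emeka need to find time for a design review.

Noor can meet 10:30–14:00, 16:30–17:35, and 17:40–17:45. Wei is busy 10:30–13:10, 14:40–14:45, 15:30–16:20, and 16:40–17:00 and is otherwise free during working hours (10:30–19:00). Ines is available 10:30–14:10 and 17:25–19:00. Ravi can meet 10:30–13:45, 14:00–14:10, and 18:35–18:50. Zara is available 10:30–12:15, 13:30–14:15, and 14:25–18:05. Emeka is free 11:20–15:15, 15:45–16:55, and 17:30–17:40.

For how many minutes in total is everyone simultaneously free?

15 minutes

Wei free within 10:30–19:00: 13:10–14:40, 14:45–15:30, 16:20–16:40, 17:00–19:00.
Noor ∩ Wei: 13:10–14:00, 16:30–16:40, 17:00–17:35, 17:40–17:45.
Noor ∩ Wei ∩ Ines: 13:10–14:00, 17:25–17:35, 17:40–17:45.
Noor ∩ Wei ∩ Ines ∩ Ravi: 13:10–13:45.
Noor ∩ Wei ∩ Ines ∩ Ravi ∩ Zara: 13:30–13:45.
Noor ∩ Wei ∩ Ines ∩ Ravi ∩ Zara ∩ Emeka: 13:30–13:45.
Total common minutes: 15.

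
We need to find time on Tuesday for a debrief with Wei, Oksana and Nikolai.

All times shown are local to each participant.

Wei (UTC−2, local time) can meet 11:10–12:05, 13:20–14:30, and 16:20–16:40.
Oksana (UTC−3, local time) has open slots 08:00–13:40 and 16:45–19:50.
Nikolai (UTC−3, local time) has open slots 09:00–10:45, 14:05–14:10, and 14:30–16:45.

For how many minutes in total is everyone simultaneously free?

Wei → UTC: 13:10–14:05, 15:20–16:30, 18:20–18:40.
Oksana → UTC: 11:00–16:40, 19:45–22:50.
Nikolai → UTC: 12:00–13:45, 17:05–17:10, 17:30–19:45.
Wei ∩ Oksana: 13:10–14:05, 15:20–16:30.
Wei ∩ Oksana ∩ Nikolai: 13:10–13:45.
Total common minutes: 35.

35 minutes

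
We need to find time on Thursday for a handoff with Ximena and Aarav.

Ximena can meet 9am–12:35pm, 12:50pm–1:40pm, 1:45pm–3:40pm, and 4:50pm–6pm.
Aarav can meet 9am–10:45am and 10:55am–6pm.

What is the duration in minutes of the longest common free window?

115 minutes

Ximena ∩ Aarav: 09:00–10:45, 10:55–12:35, 12:50–13:40, 13:45–15:40, 16:50–18:00.
Common window lengths: 105, 100, 50, 115, 70 min; longest is 115.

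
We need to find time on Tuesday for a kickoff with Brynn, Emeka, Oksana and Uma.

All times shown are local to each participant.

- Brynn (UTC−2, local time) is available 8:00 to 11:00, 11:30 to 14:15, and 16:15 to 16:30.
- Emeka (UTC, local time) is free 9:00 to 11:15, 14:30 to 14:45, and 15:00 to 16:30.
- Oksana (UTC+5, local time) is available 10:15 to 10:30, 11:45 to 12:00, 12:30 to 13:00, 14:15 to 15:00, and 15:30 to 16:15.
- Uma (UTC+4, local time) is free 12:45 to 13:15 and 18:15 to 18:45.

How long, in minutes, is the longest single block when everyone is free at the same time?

Brynn → UTC: 10:00–13:00, 13:30–16:15, 18:15–18:30.
Emeka → UTC: 09:00–11:15, 14:30–14:45, 15:00–16:30.
Oksana → UTC: 05:15–05:30, 06:45–07:00, 07:30–08:00, 09:15–10:00, 10:30–11:15.
Uma → UTC: 08:45–09:15, 14:15–14:45.
Brynn ∩ Emeka: 10:00–11:15, 14:30–14:45, 15:00–16:15.
Brynn ∩ Emeka ∩ Oksana: 10:30–11:15.
Brynn ∩ Emeka ∩ Oksana ∩ Uma: (none).
No common window.

0 minutes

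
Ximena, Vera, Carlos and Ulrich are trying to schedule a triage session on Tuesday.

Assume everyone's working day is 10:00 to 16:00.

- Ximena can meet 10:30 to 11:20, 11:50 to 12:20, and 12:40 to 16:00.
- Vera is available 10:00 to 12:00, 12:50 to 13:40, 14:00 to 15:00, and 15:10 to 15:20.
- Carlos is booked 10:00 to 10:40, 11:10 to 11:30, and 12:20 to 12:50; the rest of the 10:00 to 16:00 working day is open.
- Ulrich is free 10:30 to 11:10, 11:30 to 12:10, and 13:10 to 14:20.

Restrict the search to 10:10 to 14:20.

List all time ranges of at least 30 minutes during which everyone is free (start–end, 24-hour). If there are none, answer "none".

10:40–11:10, 13:10–13:40

Carlos free within 10:00–16:00: 10:40–11:10, 11:30–12:20, 12:50–16:00.
Ximena ∩ Vera: 10:30–11:20, 11:50–12:00, 12:50–13:40, 14:00–15:00, 15:10–15:20.
Ximena ∩ Vera ∩ Carlos: 10:40–11:10, 11:50–12:00, 12:50–13:40, 14:00–15:00, 15:10–15:20.
Ximena ∩ Vera ∩ Carlos ∩ Ulrich: 10:40–11:10, 11:50–12:00, 13:10–13:40, 14:00–14:20.
Restricted to 10:10–14:20: 10:40–11:10, 11:50–12:00, 13:10–13:40, 14:00–14:20.
Windows ≥ 30 min: 10:40–11:10, 13:10–13:40.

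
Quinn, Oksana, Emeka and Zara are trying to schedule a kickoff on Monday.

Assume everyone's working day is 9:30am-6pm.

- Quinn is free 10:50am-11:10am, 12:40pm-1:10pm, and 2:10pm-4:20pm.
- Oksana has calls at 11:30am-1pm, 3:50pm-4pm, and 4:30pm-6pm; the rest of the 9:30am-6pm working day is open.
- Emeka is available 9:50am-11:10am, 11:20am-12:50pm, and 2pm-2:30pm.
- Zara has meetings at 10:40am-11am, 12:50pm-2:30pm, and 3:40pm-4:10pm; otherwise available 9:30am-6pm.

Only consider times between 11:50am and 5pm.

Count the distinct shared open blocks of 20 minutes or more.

Oksana free within 09:30–18:00: 09:30–11:30, 13:00–15:50, 16:00–16:30.
Zara free within 09:30–18:00: 09:30–10:40, 11:00–12:50, 14:30–15:40, 16:10–18:00.
Quinn ∩ Oksana: 10:50–11:10, 13:00–13:10, 14:10–15:50, 16:00–16:20.
Quinn ∩ Oksana ∩ Emeka: 10:50–11:10, 14:10–14:30.
Quinn ∩ Oksana ∩ Emeka ∩ Zara: 11:00–11:10.
Restricted to 11:50–17:00: (none).
Windows ≥ 20 min: (none).
That's 0 windows.

0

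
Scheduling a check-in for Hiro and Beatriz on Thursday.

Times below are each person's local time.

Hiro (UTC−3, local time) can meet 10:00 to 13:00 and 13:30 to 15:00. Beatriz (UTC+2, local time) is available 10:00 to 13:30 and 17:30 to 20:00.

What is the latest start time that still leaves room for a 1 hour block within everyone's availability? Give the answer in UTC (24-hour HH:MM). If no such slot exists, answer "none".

17:00

Hiro → UTC: 13:00–16:00, 16:30–18:00.
Beatriz → UTC: 08:00–11:30, 15:30–18:00.
Hiro ∩ Beatriz: 15:30–16:00, 16:30–18:00.
Windows ≥ 60 min: 16:30–18:00.
Latest start in the last window 16:30–18:00 is 18:00 − 60 min = 17:00.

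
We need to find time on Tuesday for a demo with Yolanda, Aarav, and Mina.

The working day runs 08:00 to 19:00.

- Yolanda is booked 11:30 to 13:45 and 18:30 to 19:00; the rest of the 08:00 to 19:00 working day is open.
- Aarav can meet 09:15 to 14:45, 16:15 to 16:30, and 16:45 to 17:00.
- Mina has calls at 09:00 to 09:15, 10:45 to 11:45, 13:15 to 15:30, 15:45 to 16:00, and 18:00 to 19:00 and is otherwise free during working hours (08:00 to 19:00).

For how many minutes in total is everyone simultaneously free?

Yolanda free within 08:00–19:00: 08:00–11:30, 13:45–18:30.
Mina free within 08:00–19:00: 08:00–09:00, 09:15–10:45, 11:45–13:15, 15:30–15:45, 16:00–18:00.
Yolanda ∩ Aarav: 09:15–11:30, 13:45–14:45, 16:15–16:30, 16:45–17:00.
Yolanda ∩ Aarav ∩ Mina: 09:15–10:45, 16:15–16:30, 16:45–17:00.
Total common minutes: 90 + 15 + 15 = 120.

120 minutes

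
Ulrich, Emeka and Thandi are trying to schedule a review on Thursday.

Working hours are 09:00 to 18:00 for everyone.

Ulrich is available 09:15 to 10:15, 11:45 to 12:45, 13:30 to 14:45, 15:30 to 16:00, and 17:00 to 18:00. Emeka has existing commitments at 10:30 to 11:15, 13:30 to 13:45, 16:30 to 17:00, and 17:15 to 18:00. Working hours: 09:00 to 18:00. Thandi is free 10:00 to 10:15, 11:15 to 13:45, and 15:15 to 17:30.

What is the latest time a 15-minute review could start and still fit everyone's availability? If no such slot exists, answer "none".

17:00

Emeka free within 09:00–18:00: 09:00–10:30, 11:15–13:30, 13:45–16:30, 17:00–17:15.
Ulrich ∩ Emeka: 09:15–10:15, 11:45–12:45, 13:45–14:45, 15:30–16:00, 17:00–17:15.
Ulrich ∩ Emeka ∩ Thandi: 10:00–10:15, 11:45–12:45, 15:30–16:00, 17:00–17:15.
Windows ≥ 15 min: 10:00–10:15, 11:45–12:45, 15:30–16:00, 17:00–17:15.
Latest start in the last window 17:00–17:15 is 17:15 − 15 min = 17:00.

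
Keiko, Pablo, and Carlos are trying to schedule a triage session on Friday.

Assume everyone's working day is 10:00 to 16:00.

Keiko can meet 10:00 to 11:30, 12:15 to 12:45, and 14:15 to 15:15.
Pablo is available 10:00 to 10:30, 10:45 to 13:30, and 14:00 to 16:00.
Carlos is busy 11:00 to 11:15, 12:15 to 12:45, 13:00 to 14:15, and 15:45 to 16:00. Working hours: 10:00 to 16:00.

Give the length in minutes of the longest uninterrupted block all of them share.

60 minutes

Carlos free within 10:00–16:00: 10:00–11:00, 11:15–12:15, 12:45–13:00, 14:15–15:45.
Keiko ∩ Pablo: 10:00–10:30, 10:45–11:30, 12:15–12:45, 14:15–15:15.
Keiko ∩ Pablo ∩ Carlos: 10:00–10:30, 10:45–11:00, 11:15–11:30, 14:15–15:15.
Common window lengths: 30, 15, 15, 60 min; longest is 60.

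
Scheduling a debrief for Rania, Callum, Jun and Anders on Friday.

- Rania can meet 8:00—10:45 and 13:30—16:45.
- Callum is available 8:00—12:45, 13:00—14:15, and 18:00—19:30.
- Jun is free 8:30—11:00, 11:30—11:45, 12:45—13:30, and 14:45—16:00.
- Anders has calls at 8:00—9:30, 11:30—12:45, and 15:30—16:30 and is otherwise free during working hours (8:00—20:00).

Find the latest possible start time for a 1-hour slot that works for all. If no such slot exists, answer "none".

09:45

Anders free within 08:00–20:00: 09:30–11:30, 12:45–15:30, 16:30–20:00.
Rania ∩ Callum: 08:00–10:45, 13:30–14:15.
Rania ∩ Callum ∩ Jun: 08:30–10:45.
Rania ∩ Callum ∩ Jun ∩ Anders: 09:30–10:45.
Windows ≥ 60 min: 09:30–10:45.
Latest start in the last window 09:30–10:45 is 10:45 − 60 min = 09:45.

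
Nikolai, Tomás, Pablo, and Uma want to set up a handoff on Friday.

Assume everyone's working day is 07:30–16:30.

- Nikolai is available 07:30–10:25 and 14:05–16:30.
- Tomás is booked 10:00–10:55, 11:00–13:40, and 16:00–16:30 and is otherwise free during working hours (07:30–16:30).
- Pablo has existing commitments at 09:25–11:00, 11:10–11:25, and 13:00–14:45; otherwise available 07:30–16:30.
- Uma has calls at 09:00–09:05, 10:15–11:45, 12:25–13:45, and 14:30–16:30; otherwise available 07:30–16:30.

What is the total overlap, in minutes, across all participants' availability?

Tomás free within 07:30–16:30: 07:30–10:00, 10:55–11:00, 13:40–16:00.
Pablo free within 07:30–16:30: 07:30–09:25, 11:00–11:10, 11:25–13:00, 14:45–16:30.
Uma free within 07:30–16:30: 07:30–09:00, 09:05–10:15, 11:45–12:25, 13:45–14:30.
Nikolai ∩ Tomás: 07:30–10:00, 14:05–16:00.
Nikolai ∩ Tomás ∩ Pablo: 07:30–09:25, 14:45–16:00.
Nikolai ∩ Tomás ∩ Pablo ∩ Uma: 07:30–09:00, 09:05–09:25.
Total common minutes: 90 + 20 = 110.

110 minutes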